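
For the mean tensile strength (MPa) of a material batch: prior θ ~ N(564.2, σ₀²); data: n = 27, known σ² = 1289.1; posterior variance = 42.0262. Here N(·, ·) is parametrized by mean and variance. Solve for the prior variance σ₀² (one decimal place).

σ₀² = 350.9

Posterior precision equals prior precision plus data precision: 1/σ_n² = 1/σ₀² + n/σ².
So 1/σ₀² = 1/42.0262 − 27/1289.1 = 0.023795 − 0.020945 = 0.002850.
Hence σ₀² = 1/0.002850 ≈ 350.9.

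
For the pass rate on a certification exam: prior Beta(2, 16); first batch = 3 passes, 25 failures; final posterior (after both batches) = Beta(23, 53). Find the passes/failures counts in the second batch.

18 passes and 12 failures

Sequential conjugate updates are equivalent to a single update on the pooled data, so total successes = posterior α − prior α and total failures = posterior β − prior β.
Total across both batches: 23−2=21 passes, 53−16=37 failures.
Subtract the first batch: 21−3=18 passes and 37−25=12 failures.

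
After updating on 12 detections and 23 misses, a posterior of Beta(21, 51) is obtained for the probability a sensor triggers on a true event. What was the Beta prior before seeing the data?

Beta is conjugate to the binomial likelihood: posterior = Beta(α+s, β+f).
So α = 21 − 12 = 9 and β = 51 − 23 = 28.

Beta(9, 28)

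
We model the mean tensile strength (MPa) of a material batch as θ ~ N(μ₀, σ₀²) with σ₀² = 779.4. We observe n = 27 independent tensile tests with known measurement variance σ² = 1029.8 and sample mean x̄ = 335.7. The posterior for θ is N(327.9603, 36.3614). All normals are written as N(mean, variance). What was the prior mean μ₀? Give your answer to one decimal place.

With known observation variance, the Normal–Normal posterior has precision τ_n = τ₀ + n/σ² and mean μ_n = (τ₀μ₀ + (n/σ²)x̄)/τ_n.
Here τ₀ = 1/779.4 = 0.001283 and τ_data = 27/1029.8 = 0.026219, so τ_n = 0.027502.
Rearranging for μ₀: μ₀ = (μ_n·τ_n − τ_data·x̄)/τ₀ = (327.9603·0.027502 − 0.026219·335.7) / 0.001283 = 0.217846/0.001283 ≈ 169.8.

μ₀ = 169.8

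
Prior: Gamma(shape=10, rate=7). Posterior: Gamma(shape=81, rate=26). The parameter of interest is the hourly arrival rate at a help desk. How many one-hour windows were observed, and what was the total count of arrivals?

n = 19 one-hour windows with total 71 arrivals

A Gamma(α, β) prior (rate parametrization) on a Poisson rate with n observations summing to S gives posterior Gamma(α+S, β+n).
Matching: Σxᵢ = 81 − 10 = 71 and n = 26 − 7 = 19.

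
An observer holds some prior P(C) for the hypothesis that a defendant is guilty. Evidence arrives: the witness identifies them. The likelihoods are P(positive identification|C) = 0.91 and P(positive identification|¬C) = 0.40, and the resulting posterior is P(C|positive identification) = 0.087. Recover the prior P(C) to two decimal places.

P(C) = 0.04

Bayes' rule in odds form gives O(C|E) = O(C)·[P(E|C)/P(E|¬C)], hence O(C) = O(C|E)/LR.
Posterior odds = 0.087/(1−0.087) = 0.0953. LR = 0.91/0.40 = 2.2750.
Prior odds = 0.0953/2.2750 = 0.0419, so P(C) = 0.0419/(1+0.0419) ≈ 0.04.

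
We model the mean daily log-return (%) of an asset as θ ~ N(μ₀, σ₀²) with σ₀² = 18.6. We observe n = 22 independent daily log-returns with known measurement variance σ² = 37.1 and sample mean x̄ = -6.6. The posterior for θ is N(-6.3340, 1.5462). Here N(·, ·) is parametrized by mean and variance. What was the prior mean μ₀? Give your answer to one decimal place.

With known observation variance, the Normal–Normal posterior has precision τ_n = τ₀ + n/σ² and mean μ_n = (τ₀μ₀ + (n/σ²)x̄)/τ_n.
Here τ₀ = 1/18.6 = 0.053763 and τ_data = 22/37.1 = 0.592992, so τ_n = 0.646755.
Rearranging for μ₀: μ₀ = (μ_n·τ_n − τ_data·x̄)/τ₀ = (-6.3340·0.646755 − 0.592992·-6.6) / 0.053763 = -0.182799/0.053763 ≈ -3.4.

μ₀ = -3.4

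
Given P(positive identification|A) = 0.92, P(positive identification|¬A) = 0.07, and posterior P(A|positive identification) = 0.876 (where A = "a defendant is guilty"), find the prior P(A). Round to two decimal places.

P(A) = 0.35

Bayes' rule in odds form gives O(A|E) = O(A)·[P(E|A)/P(E|¬A)], hence O(A) = O(A|E)/LR.
Posterior odds = 0.876/(1−0.876) = 7.0645. LR = 0.92/0.07 = 13.1429.
Prior odds = 7.0645/13.1429 = 0.5375, so P(A) = 0.5375/(1+0.5375) ≈ 0.35.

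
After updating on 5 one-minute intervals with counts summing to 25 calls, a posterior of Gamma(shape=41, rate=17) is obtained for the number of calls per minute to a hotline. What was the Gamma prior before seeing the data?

Gamma(shape=16, rate=12)

A Gamma(α, β) prior (rate parametrization) on a Poisson rate with n observations summing to S gives posterior Gamma(α+S, β+n).
So α = 41 − 25 = 16 and β = 17 − 5 = 12.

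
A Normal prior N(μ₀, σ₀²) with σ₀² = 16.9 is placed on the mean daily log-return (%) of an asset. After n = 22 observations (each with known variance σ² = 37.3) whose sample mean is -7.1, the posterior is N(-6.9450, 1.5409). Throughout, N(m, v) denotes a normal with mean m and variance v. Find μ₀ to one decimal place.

The posterior mean is a precision-weighted average: μ_n = (τ₀μ₀ + τ_data·x̄)/(τ₀+τ_data), with τ₀=1/σ₀² and τ_data=n/σ².
Here τ₀ = 1/16.9 = 0.059172 and τ_data = 22/37.3 = 0.589812, so τ_n = 0.648984.
Rearranging for μ₀: μ₀ = (μ_n·τ_n − τ_data·x̄)/τ₀ = (-6.9450·0.648984 − 0.589812·-7.1) / 0.059172 = -0.319529/0.059172 ≈ -5.4.

μ₀ = -5.4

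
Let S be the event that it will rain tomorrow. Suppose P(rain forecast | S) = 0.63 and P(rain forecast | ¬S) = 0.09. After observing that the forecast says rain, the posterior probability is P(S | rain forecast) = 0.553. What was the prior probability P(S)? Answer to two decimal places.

In odds form, posterior odds = prior odds × likelihood ratio, so prior odds = posterior odds ÷ LR.
Posterior odds = 0.553/(1−0.553) = 1.2371. LR = 0.63/0.09 = 7.0000.
Prior odds = 1.2371/7.0000 = 0.1767, so P(S) = 0.1767/(1+0.1767) ≈ 0.15.

P(S) = 0.15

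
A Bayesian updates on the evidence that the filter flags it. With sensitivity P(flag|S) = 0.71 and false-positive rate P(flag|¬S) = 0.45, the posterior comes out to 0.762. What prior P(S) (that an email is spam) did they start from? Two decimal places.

In odds form, posterior odds = prior odds × likelihood ratio, so prior odds = posterior odds ÷ LR.
Posterior odds = 0.762/(1−0.762) = 3.2017. LR = 0.71/0.45 = 1.5778.
Prior odds = 3.2017/1.5778 = 2.0292, so P(S) = 2.0292/(1+2.0292) ≈ 0.67.

P(S) = 0.67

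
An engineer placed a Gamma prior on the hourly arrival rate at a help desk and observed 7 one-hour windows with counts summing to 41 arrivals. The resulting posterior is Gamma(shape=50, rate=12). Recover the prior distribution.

Gamma(shape=9, rate=5)

A Gamma(α, β) prior (rate parametrization) on a Poisson rate with n observations summing to S gives posterior Gamma(α+S, β+n).
So α = 50 − 41 = 9 and β = 12 − 7 = 5.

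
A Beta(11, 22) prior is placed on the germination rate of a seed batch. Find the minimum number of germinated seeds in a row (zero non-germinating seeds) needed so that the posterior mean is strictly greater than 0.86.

k = 125

After k germinated seeds and 0 non-germinating seeds the posterior is Beta(11+k, 22), with mean (11+k)/(11+22+k).
Set (11+k)/(33+k) > 0.86 and solve: k > (0.86·33 − 11)/(1 − 0.86) = 124.143.
The smallest integer exceeding 124.143 is 125, and checking k=125: (136)/(158) = 0.8608 > 0.86.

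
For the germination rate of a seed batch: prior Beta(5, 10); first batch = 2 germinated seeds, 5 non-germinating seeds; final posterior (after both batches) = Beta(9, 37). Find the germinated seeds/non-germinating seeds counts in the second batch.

2 germinated seeds and 22 non-germinating seeds

Because Beta–binomial updating is additive in the counts, the combined data contributed (α_post−α_prior, β_post−β_prior) successes and failures.
Total across both batches: 9−5=4 germinated seeds, 37−10=27 non-germinating seeds.
Subtract the first batch: 4−2=2 germinated seeds and 27−5=22 non-germinating seeds.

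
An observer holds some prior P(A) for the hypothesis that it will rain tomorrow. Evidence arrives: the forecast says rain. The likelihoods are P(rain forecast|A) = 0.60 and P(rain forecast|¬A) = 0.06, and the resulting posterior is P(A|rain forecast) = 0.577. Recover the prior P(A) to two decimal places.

Bayes' rule in odds form gives O(A|E) = O(A)·[P(E|A)/P(E|¬A)], hence O(A) = O(A|E)/LR.
Posterior odds = 0.577/(1−0.577) = 1.3641. LR = 0.60/0.06 = 10.0000.
Prior odds = 1.3641/10.0000 = 0.1364, so P(A) = 0.1364/(1+0.1364) ≈ 0.12.

P(A) = 0.12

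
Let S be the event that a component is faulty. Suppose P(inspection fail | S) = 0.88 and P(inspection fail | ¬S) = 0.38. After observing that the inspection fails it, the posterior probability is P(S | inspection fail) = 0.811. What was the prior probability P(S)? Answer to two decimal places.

Bayes' rule in odds form gives O(S|E) = O(S)·[P(E|S)/P(E|¬S)], hence O(S) = O(S|E)/LR.
Posterior odds = 0.811/(1−0.811) = 4.2910. LR = 0.88/0.38 = 2.3158.
Prior odds = 4.2910/2.3158 = 1.8529, so P(S) = 1.8529/(1+1.8529) ≈ 0.65.

P(S) = 0.65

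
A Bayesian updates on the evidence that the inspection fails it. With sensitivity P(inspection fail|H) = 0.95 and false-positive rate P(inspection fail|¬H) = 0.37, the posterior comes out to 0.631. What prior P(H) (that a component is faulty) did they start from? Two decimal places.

P(H) = 0.40

Bayes' rule in odds form gives O(H|E) = O(H)·[P(E|H)/P(E|¬H)], hence O(H) = O(H|E)/LR.
Posterior odds = 0.631/(1−0.631) = 1.7100. LR = 0.95/0.37 = 2.5676.
Prior odds = 1.7100/2.5676 = 0.6660, so P(H) = 0.6660/(1+0.6660) ≈ 0.40.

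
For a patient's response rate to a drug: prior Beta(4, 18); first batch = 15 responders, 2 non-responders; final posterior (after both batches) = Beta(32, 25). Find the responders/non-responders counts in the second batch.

13 responders and 5 non-responders

Sequential conjugate updates are equivalent to a single update on the pooled data, so total successes = posterior α − prior α and total failures = posterior β − prior β.
Total across both batches: 32−4=28 responders, 25−18=7 non-responders.
Subtract the first batch: 28−15=13 responders and 7−2=5 non-responders.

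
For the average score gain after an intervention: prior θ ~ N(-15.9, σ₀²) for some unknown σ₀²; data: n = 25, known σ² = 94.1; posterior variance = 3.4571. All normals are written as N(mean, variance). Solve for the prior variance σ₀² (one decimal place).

σ₀² = 42.4

Posterior precision equals prior precision plus data precision: 1/σ_n² = 1/σ₀² + n/σ².
So 1/σ₀² = 1/3.4571 − 25/94.1 = 0.289260 − 0.265675 = 0.023585.
Hence σ₀² = 1/0.023585 ≈ 42.4.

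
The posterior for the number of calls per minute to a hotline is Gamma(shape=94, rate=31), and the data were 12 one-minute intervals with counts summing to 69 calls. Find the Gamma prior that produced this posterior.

A Gamma(α, β) prior (rate parametrization) on a Poisson rate with n observations summing to S gives posterior Gamma(α+S, β+n).
So α = 94 − 69 = 25 and β = 31 − 12 = 19.

Gamma(shape=25, rate=19)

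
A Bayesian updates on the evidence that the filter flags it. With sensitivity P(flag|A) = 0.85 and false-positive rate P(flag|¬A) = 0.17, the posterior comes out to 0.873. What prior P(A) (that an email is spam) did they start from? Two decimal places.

In odds form, posterior odds = prior odds × likelihood ratio, so prior odds = posterior odds ÷ LR.
Posterior odds = 0.873/(1−0.873) = 6.8740. LR = 0.85/0.17 = 5.0000.
Prior odds = 6.8740/5.0000 = 1.3748, so P(A) = 1.3748/(1+1.3748) ≈ 0.58.

P(A) = 0.58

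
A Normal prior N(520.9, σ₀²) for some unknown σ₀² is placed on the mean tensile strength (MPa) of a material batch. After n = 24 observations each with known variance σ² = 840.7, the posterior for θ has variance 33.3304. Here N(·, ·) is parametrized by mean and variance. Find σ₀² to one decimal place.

Posterior precision equals prior precision plus data precision: 1/σ_n² = 1/σ₀² + n/σ².
So 1/σ₀² = 1/33.3304 − 24/840.7 = 0.030003 − 0.028548 = 0.001455.
Hence σ₀² = 1/0.001455 ≈ 687.3.

σ₀² = 687.3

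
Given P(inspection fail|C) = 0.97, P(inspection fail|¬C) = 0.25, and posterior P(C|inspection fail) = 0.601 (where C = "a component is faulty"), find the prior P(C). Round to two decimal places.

In odds form, posterior odds = prior odds × likelihood ratio, so prior odds = posterior odds ÷ LR.
Posterior odds = 0.601/(1−0.601) = 1.5063. LR = 0.97/0.25 = 3.8800.
Prior odds = 1.5063/3.8800 = 0.3882, so P(C) = 0.3882/(1+0.3882) ≈ 0.28.

P(C) = 0.28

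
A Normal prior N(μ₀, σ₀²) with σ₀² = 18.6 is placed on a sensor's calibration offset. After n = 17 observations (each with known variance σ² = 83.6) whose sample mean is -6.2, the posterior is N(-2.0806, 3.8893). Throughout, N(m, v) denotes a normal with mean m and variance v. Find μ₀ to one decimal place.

μ₀ = 13.5

With known observation variance, the Normal–Normal posterior has precision τ_n = τ₀ + n/σ² and mean μ_n = (τ₀μ₀ + (n/σ²)x̄)/τ_n.
Here τ₀ = 1/18.6 = 0.053763 and τ_data = 17/83.6 = 0.203349, so τ_n = 0.257112.
Rearranging for μ₀: μ₀ = (μ_n·τ_n − τ_data·x̄)/τ₀ = (-2.0806·0.257112 − 0.203349·-6.2) / 0.053763 = 0.725817/0.053763 ≈ 13.5.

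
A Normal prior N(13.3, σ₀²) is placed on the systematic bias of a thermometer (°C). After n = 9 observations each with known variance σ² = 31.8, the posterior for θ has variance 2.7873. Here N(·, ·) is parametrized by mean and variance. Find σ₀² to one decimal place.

σ₀² = 13.2

Posterior precision equals prior precision plus data precision: 1/σ_n² = 1/σ₀² + n/σ².
So 1/σ₀² = 1/2.7873 − 9/31.8 = 0.358770 − 0.283019 = 0.075751.
Hence σ₀² = 1/0.075751 ≈ 13.2.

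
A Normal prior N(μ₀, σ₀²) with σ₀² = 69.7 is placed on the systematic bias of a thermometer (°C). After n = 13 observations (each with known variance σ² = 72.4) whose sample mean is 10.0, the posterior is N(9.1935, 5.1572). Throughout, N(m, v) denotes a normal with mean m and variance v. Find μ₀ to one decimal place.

The posterior mean is a precision-weighted average: μ_n = (τ₀μ₀ + τ_data·x̄)/(τ₀+τ_data), with τ₀=1/σ₀² and τ_data=n/σ².
Here τ₀ = 1/69.7 = 0.014347 and τ_data = 13/72.4 = 0.179558, so τ_n = 0.193905.
Rearranging for μ₀: μ₀ = (μ_n·τ_n − τ_data·x̄)/τ₀ = (9.1935·0.193905 − 0.179558·10.0) / 0.014347 = -0.012914/0.014347 ≈ -0.9.

μ₀ = -0.9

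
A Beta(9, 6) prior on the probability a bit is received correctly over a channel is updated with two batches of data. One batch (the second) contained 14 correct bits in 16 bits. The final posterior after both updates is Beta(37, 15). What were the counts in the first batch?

14 correct bits and 7 errors

Because Beta–binomial updating is additive in the counts, the combined data contributed (α_post−α_prior, β_post−β_prior) successes and failures.
Total across both batches: 37−9=28 correct bits, 15−6=9 errors.
Subtract the second batch: 28−14=14 correct bits and 9−2=7 errors.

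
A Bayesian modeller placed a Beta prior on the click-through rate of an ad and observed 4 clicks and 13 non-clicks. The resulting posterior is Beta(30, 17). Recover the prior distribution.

Beta(26, 4)

A Beta(a, b) prior with s successes and f failures in binomial data gives a Beta(a+s, b+f) posterior.
So a = 30 − 4 = 26 and b = 17 − 13 = 4.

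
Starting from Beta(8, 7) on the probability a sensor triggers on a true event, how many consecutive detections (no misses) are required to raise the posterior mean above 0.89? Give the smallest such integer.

After k detections and 0 misses the posterior is Beta(8+k, 7), with mean (8+k)/(8+7+k).
Set (8+k)/(15+k) > 0.89 and solve: k > (0.89·15 − 8)/(1 − 0.89) = 48.636.
The smallest integer exceeding 48.636 is 49.

k = 49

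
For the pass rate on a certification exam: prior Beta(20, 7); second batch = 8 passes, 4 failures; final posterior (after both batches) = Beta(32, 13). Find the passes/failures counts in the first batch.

Because Beta–binomial updating is additive in the counts, the combined data contributed (α_post−α_prior, β_post−β_prior) successes and failures.
Total across both batches: 32−20=12 passes, 13−7=6 failures.
Subtract the second batch: 12−8=4 passes and 6−4=2 failures.

4 passes and 2 failures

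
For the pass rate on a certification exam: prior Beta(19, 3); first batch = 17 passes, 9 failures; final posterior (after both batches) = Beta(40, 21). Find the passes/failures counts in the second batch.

Sequential conjugate updates are equivalent to a single update on the pooled data, so total successes = posterior α − prior α and total failures = posterior β − prior β.
Total across both batches: 40−19=21 passes, 21−3=18 failures.
Subtract the first batch: 21−17=4 passes and 18−9=9 failures.

4 passes and 9 failures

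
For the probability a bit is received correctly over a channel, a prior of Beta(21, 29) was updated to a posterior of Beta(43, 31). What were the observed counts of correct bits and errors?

22 correct bits and 2 errors

Under Beta–binomial conjugacy the posterior parameters are (a+s, b+f).
So s = 43 − 21 = 22 and f = 31 − 29 = 2.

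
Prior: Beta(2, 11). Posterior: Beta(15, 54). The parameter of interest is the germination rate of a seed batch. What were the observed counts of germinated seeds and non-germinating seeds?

13 germinated seeds and 43 non-germinating seeds

Under Beta–binomial conjugacy the posterior parameters are (a+s, b+f).
Match parameters: s=15−2=13, f=54−11=43.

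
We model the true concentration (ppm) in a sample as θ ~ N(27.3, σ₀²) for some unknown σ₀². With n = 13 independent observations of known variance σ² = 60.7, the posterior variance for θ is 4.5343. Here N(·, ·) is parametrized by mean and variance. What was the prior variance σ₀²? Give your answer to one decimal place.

Posterior precision equals prior precision plus data precision: 1/σ_n² = 1/σ₀² + n/σ².
So 1/σ₀² = 1/4.5343 − 13/60.7 = 0.220541 − 0.214168 = 0.006373.
Hence σ₀² = 1/0.006373 ≈ 156.9.

σ₀² = 156.9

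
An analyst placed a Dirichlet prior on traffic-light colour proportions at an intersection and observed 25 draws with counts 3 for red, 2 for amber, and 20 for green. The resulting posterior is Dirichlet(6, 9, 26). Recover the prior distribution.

Dirichlet(3, 7, 6)

For a Dirichlet(α) prior with multinomial counts c, the posterior is Dirichlet(α + c) componentwise.
Subtract each count from the matching posterior parameter: 6−3=3, 9−2=7, 26−20=6.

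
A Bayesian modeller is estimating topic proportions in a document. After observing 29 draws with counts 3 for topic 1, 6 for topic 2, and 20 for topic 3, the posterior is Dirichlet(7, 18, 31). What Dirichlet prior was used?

For a Dirichlet(α) prior with multinomial counts c, the posterior is Dirichlet(α + c) componentwise.
Subtract each count from the matching posterior parameter: 7−3=4, 18−6=12, 31−20=11.

Dirichlet(4, 12, 11)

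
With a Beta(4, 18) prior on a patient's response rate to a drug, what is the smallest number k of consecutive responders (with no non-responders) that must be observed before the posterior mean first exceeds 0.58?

After k responders and 0 non-responders the posterior is Beta(4+k, 18), with mean (4+k)/(4+18+k).
Set (4+k)/(22+k) > 0.58 and solve: k > (0.58·22 − 4)/(1 − 0.58) = 20.857.
The smallest integer exceeding 20.857 is 21.

k = 21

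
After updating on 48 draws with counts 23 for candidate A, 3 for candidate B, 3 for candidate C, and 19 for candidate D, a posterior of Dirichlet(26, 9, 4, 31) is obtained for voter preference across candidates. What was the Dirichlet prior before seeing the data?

For a Dirichlet(α) prior with multinomial counts c, the posterior is Dirichlet(α + c) componentwise.
Subtract each count from the matching posterior parameter: 26−23=3, 9−3=6, 4−3=1, 31−19=12.

Dirichlet(3, 6, 1, 12)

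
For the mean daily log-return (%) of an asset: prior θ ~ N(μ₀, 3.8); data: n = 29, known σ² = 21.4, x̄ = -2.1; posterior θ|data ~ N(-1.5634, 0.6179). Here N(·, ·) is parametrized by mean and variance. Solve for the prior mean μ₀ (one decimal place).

With known observation variance, the Normal–Normal posterior has precision τ_n = τ₀ + n/σ² and mean μ_n = (τ₀μ₀ + (n/σ²)x̄)/τ_n.
Here τ₀ = 1/3.8 = 0.263158 and τ_data = 29/21.4 = 1.355140, so τ_n = 1.618298.
Rearranging for μ₀: μ₀ = (μ_n·τ_n − τ_data·x̄)/τ₀ = (-1.5634·1.618298 − 1.355140·-2.1) / 0.263158 = 0.315747/0.263158 ≈ 1.2.

μ₀ = 1.2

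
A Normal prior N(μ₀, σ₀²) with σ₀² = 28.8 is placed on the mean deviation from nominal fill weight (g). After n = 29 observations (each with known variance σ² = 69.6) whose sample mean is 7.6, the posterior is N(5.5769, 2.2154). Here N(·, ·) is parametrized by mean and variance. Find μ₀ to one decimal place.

μ₀ = -18.7

With known observation variance, the Normal–Normal posterior has precision τ_n = τ₀ + n/σ² and mean μ_n = (τ₀μ₀ + (n/σ²)x̄)/τ_n.
Here τ₀ = 1/28.8 = 0.034722 and τ_data = 29/69.6 = 0.416667, so τ_n = 0.451389.
Rearranging for μ₀: μ₀ = (μ_n·τ_n − τ_data·x̄)/τ₀ = (5.5769·0.451389 − 0.416667·7.6) / 0.034722 = -0.649318/0.034722 ≈ -18.7.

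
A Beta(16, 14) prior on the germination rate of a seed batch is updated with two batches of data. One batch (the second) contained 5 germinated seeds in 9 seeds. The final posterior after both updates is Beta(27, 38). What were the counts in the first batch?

Sequential conjugate updates are equivalent to a single update on the pooled data, so total successes = posterior α − prior α and total failures = posterior β − prior β.
Total across both batches: 27−16=11 germinated seeds, 38−14=24 non-germinating seeds.
Subtract the second batch: 11−5=6 germinated seeds and 24−4=20 non-germinating seeds.

6 germinated seeds and 20 non-germinating seeds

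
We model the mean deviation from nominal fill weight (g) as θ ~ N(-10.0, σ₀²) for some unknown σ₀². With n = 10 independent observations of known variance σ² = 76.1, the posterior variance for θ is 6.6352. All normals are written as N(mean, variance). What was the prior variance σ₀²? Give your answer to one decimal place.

For the Normal–Normal model with known σ², precisions add: τ_n = τ₀ + n/σ².
So 1/σ₀² = 1/6.6352 − 10/76.1 = 0.150711 − 0.131406 = 0.019305.
Hence σ₀² = 1/0.019305 ≈ 51.8.

σ₀² = 51.8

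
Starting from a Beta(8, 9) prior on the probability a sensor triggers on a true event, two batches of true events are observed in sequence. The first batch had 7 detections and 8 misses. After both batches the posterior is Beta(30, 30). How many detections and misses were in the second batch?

Sequential conjugate updates are equivalent to a single update on the pooled data, so total successes = posterior α − prior α and total failures = posterior β − prior β.
Total across both batches: 30−8=22 detections, 30−9=21 misses.
Subtract the first batch: 22−7=15 detections and 21−8=13 misses.

15 detections and 13 misses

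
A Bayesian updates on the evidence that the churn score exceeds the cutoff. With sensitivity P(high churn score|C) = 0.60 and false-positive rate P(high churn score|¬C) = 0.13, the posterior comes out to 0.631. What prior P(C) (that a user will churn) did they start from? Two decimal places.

Bayes' rule in odds form gives O(C|E) = O(C)·[P(E|C)/P(E|¬C)], hence O(C) = O(C|E)/LR.
Posterior odds = 0.631/(1−0.631) = 1.7100. LR = 0.60/0.13 = 4.6154.
Prior odds = 1.7100/4.6154 = 0.3705, so P(C) = 0.3705/(1+0.3705) ≈ 0.27.

P(C) = 0.27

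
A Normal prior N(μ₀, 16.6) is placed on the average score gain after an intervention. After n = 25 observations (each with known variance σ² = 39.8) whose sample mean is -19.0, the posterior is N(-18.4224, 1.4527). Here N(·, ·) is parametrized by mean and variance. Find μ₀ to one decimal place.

The posterior mean is a precision-weighted average: μ_n = (τ₀μ₀ + τ_data·x̄)/(τ₀+τ_data), with τ₀=1/σ₀² and τ_data=n/σ².
Here τ₀ = 1/16.6 = 0.060241 and τ_data = 25/39.8 = 0.628141, so τ_n = 0.688382.
Rearranging for μ₀: μ₀ = (μ_n·τ_n − τ_data·x̄)/τ₀ = (-18.4224·0.688382 − 0.628141·-19.0) / 0.060241 = -0.746970/0.060241 ≈ -12.4.

μ₀ = -12.4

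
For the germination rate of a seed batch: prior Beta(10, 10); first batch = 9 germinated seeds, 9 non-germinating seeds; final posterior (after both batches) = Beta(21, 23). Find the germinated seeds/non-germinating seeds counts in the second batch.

Sequential conjugate updates are equivalent to a single update on the pooled data, so total successes = posterior α − prior α and total failures = posterior β − prior β.
Total across both batches: 21−10=11 germinated seeds, 23−10=13 non-germinating seeds.
Subtract the first batch: 11−9=2 germinated seeds and 13−9=4 non-germinating seeds.

2 germinated seeds and 4 non-germinating seeds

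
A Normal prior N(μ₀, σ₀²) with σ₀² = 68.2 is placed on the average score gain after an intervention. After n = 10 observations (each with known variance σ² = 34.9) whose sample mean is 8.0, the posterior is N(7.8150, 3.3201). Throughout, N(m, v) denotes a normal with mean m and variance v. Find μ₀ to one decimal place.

The posterior mean is a precision-weighted average: μ_n = (τ₀μ₀ + τ_data·x̄)/(τ₀+τ_data), with τ₀=1/σ₀² and τ_data=n/σ².
Here τ₀ = 1/68.2 = 0.014663 and τ_data = 10/34.9 = 0.286533, so τ_n = 0.301196.
Rearranging for μ₀: μ₀ = (μ_n·τ_n − τ_data·x̄)/τ₀ = (7.8150·0.301196 − 0.286533·8.0) / 0.014663 = 0.061583/0.014663 ≈ 4.2.

μ₀ = 4.2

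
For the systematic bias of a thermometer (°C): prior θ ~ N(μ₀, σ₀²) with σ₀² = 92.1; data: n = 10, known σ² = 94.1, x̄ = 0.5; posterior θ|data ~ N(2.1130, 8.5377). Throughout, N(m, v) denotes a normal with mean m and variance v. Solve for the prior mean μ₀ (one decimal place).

With known observation variance, the Normal–Normal posterior has precision τ_n = τ₀ + n/σ² and mean μ_n = (τ₀μ₀ + (n/σ²)x̄)/τ_n.
Here τ₀ = 1/92.1 = 0.010858 and τ_data = 10/94.1 = 0.106270, so τ_n = 0.117128.
Rearranging for μ₀: μ₀ = (μ_n·τ_n − τ_data·x̄)/τ₀ = (2.1130·0.117128 − 0.106270·0.5) / 0.010858 = 0.194356/0.010858 ≈ 17.9.

μ₀ = 17.9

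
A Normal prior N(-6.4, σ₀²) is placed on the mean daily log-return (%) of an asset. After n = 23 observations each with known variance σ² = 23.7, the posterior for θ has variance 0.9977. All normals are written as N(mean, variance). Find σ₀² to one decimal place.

Posterior precision equals prior precision plus data precision: 1/σ_n² = 1/σ₀² + n/σ².
So 1/σ₀² = 1/0.9977 − 23/23.7 = 1.002305 − 0.970464 = 0.031841.
Hence σ₀² = 1/0.031841 ≈ 31.4.

σ₀² = 31.4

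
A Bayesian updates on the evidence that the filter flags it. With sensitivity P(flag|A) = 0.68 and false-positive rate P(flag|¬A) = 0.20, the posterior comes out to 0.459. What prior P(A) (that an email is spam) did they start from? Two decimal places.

Bayes' rule in odds form gives O(A|E) = O(A)·[P(E|A)/P(E|¬A)], hence O(A) = O(A|E)/LR.
Posterior odds = 0.459/(1−0.459) = 0.8484. LR = 0.68/0.20 = 3.4000.
Prior odds = 0.8484/3.4000 = 0.2495, so P(A) = 0.2495/(1+0.2495) ≈ 0.20.

P(A) = 0.20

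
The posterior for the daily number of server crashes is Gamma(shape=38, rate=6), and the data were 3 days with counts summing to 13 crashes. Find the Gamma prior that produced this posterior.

Gamma(shape=25, rate=3)

A Gamma(α, β) prior (rate parametrization) on a Poisson rate with n observations summing to S gives posterior Gamma(α+S, β+n).
So α = 38 − 13 = 25 and β = 6 − 3 = 3.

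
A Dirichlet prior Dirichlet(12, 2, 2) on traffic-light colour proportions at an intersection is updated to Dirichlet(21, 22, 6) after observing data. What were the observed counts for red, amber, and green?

For a Dirichlet(α) prior with multinomial counts c, the posterior is Dirichlet(α + c) componentwise.
Counts are posterior − prior componentwise: 21−12=9, 22−2=20, 6−2=4.

counts (9, 20, 4)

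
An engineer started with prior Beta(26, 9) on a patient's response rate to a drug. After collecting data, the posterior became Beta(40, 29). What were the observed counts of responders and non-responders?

14 responders and 20 non-responders

A Beta(a, b) prior with s successes and f failures in binomial data gives a Beta(a+s, b+f) posterior.
So s = 40 − 26 = 14 and f = 29 − 9 = 20.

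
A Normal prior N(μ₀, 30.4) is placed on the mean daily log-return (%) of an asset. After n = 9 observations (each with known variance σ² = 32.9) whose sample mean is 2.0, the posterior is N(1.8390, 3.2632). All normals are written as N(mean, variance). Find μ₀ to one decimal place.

μ₀ = 0.5

With known observation variance, the Normal–Normal posterior has precision τ_n = τ₀ + n/σ² and mean μ_n = (τ₀μ₀ + (n/σ²)x̄)/τ_n.
Here τ₀ = 1/30.4 = 0.032895 and τ_data = 9/32.9 = 0.273556, so τ_n = 0.306451.
Rearranging for μ₀: μ₀ = (μ_n·τ_n − τ_data·x̄)/τ₀ = (1.8390·0.306451 − 0.273556·2.0) / 0.032895 = 0.016451/0.032895 ≈ 0.5.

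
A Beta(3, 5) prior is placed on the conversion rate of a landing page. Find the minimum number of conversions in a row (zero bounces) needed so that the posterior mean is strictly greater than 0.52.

k = 3

After k conversions and 0 bounces the posterior is Beta(3+k, 5), with mean (3+k)/(3+5+k).
Set (3+k)/(8+k) > 0.52 and solve: k > (0.52·8 − 3)/(1 − 0.52) = 2.417.
The smallest integer exceeding 2.417 is 3, and checking k=3: (6)/(11) = 0.5455 > 0.52.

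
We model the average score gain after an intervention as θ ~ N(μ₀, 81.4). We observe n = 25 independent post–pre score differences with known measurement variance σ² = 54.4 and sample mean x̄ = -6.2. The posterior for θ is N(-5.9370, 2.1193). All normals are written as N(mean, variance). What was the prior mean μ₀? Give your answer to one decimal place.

With known observation variance, the Normal–Normal posterior has precision τ_n = τ₀ + n/σ² and mean μ_n = (τ₀μ₀ + (n/σ²)x̄)/τ_n.
Here τ₀ = 1/81.4 = 0.012285 and τ_data = 25/54.4 = 0.459559, so τ_n = 0.471844.
Rearranging for μ₀: μ₀ = (μ_n·τ_n − τ_data·x̄)/τ₀ = (-5.9370·0.471844 − 0.459559·-6.2) / 0.012285 = 0.047928/0.012285 ≈ 3.9.

μ₀ = 3.9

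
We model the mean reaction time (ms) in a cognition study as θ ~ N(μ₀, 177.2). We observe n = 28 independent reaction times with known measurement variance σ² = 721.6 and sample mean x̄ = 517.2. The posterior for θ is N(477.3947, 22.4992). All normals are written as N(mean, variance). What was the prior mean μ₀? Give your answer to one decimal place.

μ₀ = 203.7

With known observation variance, the Normal–Normal posterior has precision τ_n = τ₀ + n/σ² and mean μ_n = (τ₀μ₀ + (n/σ²)x̄)/τ_n.
Here τ₀ = 1/177.2 = 0.005643 and τ_data = 28/721.6 = 0.038803, so τ_n = 0.044446.
Rearranging for μ₀: μ₀ = (μ_n·τ_n − τ_data·x̄)/τ₀ = (477.3947·0.044446 − 0.038803·517.2) / 0.005643 = 1.149373/0.005643 ≈ 203.7.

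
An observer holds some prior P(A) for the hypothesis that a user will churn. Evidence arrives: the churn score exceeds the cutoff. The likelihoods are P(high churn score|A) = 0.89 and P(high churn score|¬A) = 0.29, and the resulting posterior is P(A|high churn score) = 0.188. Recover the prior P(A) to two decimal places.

P(A) = 0.07

In odds form, posterior odds = prior odds × likelihood ratio, so prior odds = posterior odds ÷ LR.
Posterior odds = 0.188/(1−0.188) = 0.2315. LR = 0.89/0.29 = 3.0690.
Prior odds = 0.2315/3.0690 = 0.0754, so P(A) = 0.0754/(1+0.0754) ≈ 0.07.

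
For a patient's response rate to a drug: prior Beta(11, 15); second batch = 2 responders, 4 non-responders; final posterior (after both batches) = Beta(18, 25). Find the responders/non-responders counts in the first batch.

5 responders and 6 non-responders

Because Beta–binomial updating is additive in the counts, the combined data contributed (α_post−α_prior, β_post−β_prior) successes and failures.
Total across both batches: 18−11=7 responders, 25−15=10 non-responders.
Subtract the second batch: 7−2=5 responders and 10−4=6 non-responders.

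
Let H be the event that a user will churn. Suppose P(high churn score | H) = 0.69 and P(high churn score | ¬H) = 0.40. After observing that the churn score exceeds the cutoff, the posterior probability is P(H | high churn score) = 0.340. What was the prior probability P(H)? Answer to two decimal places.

In odds form, posterior odds = prior odds × likelihood ratio, so prior odds = posterior odds ÷ LR.
Posterior odds = 0.340/(1−0.340) = 0.5152. LR = 0.69/0.40 = 1.7250.
Prior odds = 0.5152/1.7250 = 0.2987, so P(H) = 0.2987/(1+0.2987) ≈ 0.23.

P(H) = 0.23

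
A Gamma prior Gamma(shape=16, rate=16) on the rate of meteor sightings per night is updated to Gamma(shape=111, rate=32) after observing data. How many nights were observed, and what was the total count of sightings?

Gamma–Poisson conjugacy: posterior shape = α + Σxᵢ, posterior rate = β + n.
Matching: Σxᵢ = 111 − 16 = 95 and n = 32 − 16 = 16.

n = 16 nights with total 95 sightings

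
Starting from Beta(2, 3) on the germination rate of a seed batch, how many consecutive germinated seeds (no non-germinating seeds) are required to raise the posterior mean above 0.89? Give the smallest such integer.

k = 23

After k germinated seeds and 0 non-germinating seeds the posterior is Beta(2+k, 3), with mean (2+k)/(2+3+k).
Set (2+k)/(5+k) > 0.89 and solve: k > (0.89·5 − 2)/(1 − 0.89) = 22.273.
The smallest integer exceeding 22.273 is 23, and checking k=23: (25)/(28) = 0.8929 > 0.89.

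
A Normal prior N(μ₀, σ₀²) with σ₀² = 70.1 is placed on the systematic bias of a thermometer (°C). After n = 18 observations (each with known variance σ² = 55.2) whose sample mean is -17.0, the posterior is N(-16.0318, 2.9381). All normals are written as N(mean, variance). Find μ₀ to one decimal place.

The posterior mean is a precision-weighted average: μ_n = (τ₀μ₀ + τ_data·x̄)/(τ₀+τ_data), with τ₀=1/σ₀² and τ_data=n/σ².
Here τ₀ = 1/70.1 = 0.014265 and τ_data = 18/55.2 = 0.326087, so τ_n = 0.340352.
Rearranging for μ₀: μ₀ = (μ_n·τ_n − τ_data·x̄)/τ₀ = (-16.0318·0.340352 − 0.326087·-17.0) / 0.014265 = 0.087024/0.014265 ≈ 6.1.

μ₀ = 6.1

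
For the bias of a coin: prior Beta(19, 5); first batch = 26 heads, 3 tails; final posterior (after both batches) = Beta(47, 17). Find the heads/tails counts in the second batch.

Because Beta–binomial updating is additive in the counts, the combined data contributed (α_post−α_prior, β_post−β_prior) successes and failures.
Total across both batches: 47−19=28 heads, 17−5=12 tails.
Subtract the first batch: 28−26=2 heads and 12−3=9 tails.

2 heads and 9 tails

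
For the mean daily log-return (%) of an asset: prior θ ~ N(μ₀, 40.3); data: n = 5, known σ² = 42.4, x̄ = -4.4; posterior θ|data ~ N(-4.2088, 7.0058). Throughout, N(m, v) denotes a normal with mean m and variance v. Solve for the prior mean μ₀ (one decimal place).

μ₀ = -3.3

With known observation variance, the Normal–Normal posterior has precision τ_n = τ₀ + n/σ² and mean μ_n = (τ₀μ₀ + (n/σ²)x̄)/τ_n.
Here τ₀ = 1/40.3 = 0.024814 and τ_data = 5/42.4 = 0.117925, so τ_n = 0.142739.
Rearranging for μ₀: μ₀ = (μ_n·τ_n − τ_data·x̄)/τ₀ = (-4.2088·0.142739 − 0.117925·-4.4) / 0.024814 = -0.081890/0.024814 ≈ -3.3.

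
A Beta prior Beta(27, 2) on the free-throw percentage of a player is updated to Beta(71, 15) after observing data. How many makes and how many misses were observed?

44 makes and 13 misses

A Beta(a, b) prior with s successes and f failures in binomial data gives a Beta(a+s, b+f) posterior.
Match parameters: s=71−27=44, f=15−2=13.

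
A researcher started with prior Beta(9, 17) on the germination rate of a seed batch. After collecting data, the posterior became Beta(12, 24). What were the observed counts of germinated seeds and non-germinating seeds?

3 germinated seeds and 7 non-germinating seeds

Under Beta–binomial conjugacy the posterior parameters are (α+s, β+f).
So s = 12 − 9 = 3 and f = 24 − 17 = 7.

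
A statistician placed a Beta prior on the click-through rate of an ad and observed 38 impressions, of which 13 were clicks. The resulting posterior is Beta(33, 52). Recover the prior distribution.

Beta(20, 27)

Under Beta–binomial conjugacy the posterior parameters are (a+s, b+f).
So a = 33 − 13 = 20 and b = 52 − 25 = 27.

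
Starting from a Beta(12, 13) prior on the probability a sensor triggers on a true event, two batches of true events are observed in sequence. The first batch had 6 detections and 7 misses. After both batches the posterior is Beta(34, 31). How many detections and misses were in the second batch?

Sequential conjugate updates are equivalent to a single update on the pooled data, so total successes = posterior α − prior α and total failures = posterior β − prior β.
Total across both batches: 34−12=22 detections, 31−13=18 misses.
Subtract the first batch: 22−6=16 detections and 18−7=11 misses.

16 detections and 11 misses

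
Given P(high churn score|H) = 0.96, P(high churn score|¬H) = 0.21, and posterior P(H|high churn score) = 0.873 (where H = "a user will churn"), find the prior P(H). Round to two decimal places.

P(H) = 0.60

Bayes' rule in odds form gives O(H|E) = O(H)·[P(E|H)/P(E|¬H)], hence O(H) = O(H|E)/LR.
Posterior odds = 0.873/(1−0.873) = 6.8740. LR = 0.96/0.21 = 4.5714.
Prior odds = 6.8740/4.5714 = 1.5037, so P(H) = 1.5037/(1+1.5037) ≈ 0.60.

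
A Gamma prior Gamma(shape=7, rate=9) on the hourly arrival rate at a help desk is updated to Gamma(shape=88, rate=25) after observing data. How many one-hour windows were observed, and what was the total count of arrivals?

Gamma–Poisson conjugacy: posterior shape = α + Σxᵢ, posterior rate = β + n.
Matching: Σxᵢ = 88 − 7 = 81 and n = 25 − 9 = 16.

n = 16 one-hour windows with total 81 arrivals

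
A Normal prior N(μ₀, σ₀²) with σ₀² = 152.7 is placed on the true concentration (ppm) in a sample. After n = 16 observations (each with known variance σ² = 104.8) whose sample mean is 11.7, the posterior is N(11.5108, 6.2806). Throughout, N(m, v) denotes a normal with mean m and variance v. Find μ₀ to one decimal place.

With known observation variance, the Normal–Normal posterior has precision τ_n = τ₀ + n/σ² and mean μ_n = (τ₀μ₀ + (n/σ²)x̄)/τ_n.
Here τ₀ = 1/152.7 = 0.006549 and τ_data = 16/104.8 = 0.152672, so τ_n = 0.159221.
Rearranging for μ₀: μ₀ = (μ_n·τ_n − τ_data·x̄)/τ₀ = (11.5108·0.159221 − 0.152672·11.7) / 0.006549 = 0.046499/0.006549 ≈ 7.1.

μ₀ = 7.1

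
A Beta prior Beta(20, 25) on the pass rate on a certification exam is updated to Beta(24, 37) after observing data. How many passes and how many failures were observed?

4 passes and 12 failures

Beta is conjugate to the binomial likelihood: posterior = Beta(a+s, b+f).
Match parameters: s=24−20=4, f=37−25=12.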